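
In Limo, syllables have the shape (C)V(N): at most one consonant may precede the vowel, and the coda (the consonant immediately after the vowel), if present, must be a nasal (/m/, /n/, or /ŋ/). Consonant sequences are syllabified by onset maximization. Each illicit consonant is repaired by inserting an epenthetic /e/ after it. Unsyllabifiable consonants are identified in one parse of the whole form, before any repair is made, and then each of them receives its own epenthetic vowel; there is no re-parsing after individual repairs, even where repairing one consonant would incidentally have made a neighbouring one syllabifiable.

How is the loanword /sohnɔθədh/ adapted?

Syllabifying with onset maximization leaves /h/, /d/, /h/ stranded (only a nasal (/m/, /n/, or /ŋ/) is licensed in coda position; onsets are limited to one consonant).
Inserting the epenthetic vowel yields /h/ → /he/, /d/ → /de/, /h/ → /he/.

sohenɔθədehe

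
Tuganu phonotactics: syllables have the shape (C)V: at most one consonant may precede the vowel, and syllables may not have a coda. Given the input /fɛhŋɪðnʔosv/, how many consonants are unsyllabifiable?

5

The consonants /h/, /ð/, /n/, /s/, /v/ cannot be parsed into a legal (C)V syllable (no codas are permitted; onsets are limited to one consonant).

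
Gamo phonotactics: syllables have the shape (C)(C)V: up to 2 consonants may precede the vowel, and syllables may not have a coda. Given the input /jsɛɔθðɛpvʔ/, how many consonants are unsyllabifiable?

3

Under (C)(C)V, the unsyllabifiable consonants are /p/, /v/, /ʔ/ (no codas are permitted; onsets may contain at most 2 consonants).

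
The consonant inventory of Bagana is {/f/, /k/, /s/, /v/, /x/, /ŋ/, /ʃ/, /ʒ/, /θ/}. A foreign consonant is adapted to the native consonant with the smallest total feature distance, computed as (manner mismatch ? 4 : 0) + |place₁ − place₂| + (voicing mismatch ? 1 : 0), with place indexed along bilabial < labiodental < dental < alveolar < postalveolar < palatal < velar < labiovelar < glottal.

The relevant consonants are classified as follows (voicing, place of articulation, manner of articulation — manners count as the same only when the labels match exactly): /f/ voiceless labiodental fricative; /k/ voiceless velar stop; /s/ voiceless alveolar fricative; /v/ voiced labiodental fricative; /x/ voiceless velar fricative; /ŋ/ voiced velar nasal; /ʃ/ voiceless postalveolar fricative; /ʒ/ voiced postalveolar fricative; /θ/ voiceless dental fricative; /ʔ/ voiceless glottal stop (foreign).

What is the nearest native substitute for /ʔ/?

/k/ is closest: same manner (stop), place distance 2 (glottal→velar), same voicing; total 2. Next closest is /x/ at distance 6.

k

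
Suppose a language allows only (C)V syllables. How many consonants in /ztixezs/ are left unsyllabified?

Under (C)V, the unsyllabifiable consonants are /z/, /z/, /s/ (no codas are permitted; onsets are limited to one consonant).

3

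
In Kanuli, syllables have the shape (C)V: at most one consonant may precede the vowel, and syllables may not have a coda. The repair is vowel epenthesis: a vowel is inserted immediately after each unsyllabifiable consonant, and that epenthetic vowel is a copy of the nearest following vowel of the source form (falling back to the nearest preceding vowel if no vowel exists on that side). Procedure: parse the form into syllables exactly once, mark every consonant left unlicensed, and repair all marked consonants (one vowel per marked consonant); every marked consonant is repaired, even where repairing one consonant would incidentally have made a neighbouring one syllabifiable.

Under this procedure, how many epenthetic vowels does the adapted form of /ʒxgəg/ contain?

3

The unsyllabifiable consonants are /ʒ/, /x/, /g/; each receives one epenthetic vowel.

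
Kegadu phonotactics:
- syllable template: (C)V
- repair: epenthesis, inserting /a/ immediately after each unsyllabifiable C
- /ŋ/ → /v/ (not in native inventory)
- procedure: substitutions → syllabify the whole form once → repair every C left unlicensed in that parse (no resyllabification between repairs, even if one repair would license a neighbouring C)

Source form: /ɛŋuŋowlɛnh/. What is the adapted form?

ɛvuvowalɛnaha

Substitution: /ŋ/ → /v/, giving /ɛvuvowlɛnh/.
Syllabifying with onset maximization leaves /w/, /n/, /h/ stranded (no codas are permitted; onsets are limited to one consonant).
Each unlicensed consonant becomes the onset of a new syllable: /w/ → /wa/, /n/ → /na/, /h/ → /ha/.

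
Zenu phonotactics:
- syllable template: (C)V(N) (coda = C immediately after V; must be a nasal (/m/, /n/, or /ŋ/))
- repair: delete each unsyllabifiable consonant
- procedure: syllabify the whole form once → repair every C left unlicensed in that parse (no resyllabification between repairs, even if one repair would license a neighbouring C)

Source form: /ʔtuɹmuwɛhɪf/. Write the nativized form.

Under (C)V(N), the unsyllabifiable consonants are /ʔ/, /ɹ/, /f/ (only a nasal (/m/, /n/, or /ŋ/) is licensed in coda position; onsets are limited to one consonant).
Deletion applies to /ʔ/, /ɹ/, /f/.

tumuwɛhɪ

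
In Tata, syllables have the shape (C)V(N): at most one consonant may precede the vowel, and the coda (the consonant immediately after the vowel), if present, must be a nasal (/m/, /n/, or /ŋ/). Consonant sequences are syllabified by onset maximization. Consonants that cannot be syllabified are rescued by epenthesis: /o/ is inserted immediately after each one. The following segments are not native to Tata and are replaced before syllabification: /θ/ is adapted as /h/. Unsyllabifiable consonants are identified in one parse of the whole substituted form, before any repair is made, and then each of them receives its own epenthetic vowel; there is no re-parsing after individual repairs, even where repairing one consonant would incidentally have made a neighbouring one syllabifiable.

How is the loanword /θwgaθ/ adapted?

Substitution: /θ/ → /h/, giving /hwgah/.
The consonants /h/, /w/, /h/ cannot be parsed into a legal (C)V(N) syllable (only a nasal (/m/, /n/, or /ŋ/) is licensed in coda position; onsets are limited to one consonant).
Epenthesis after each stranded consonant: /h/ → /ho/, /w/ → /wo/, /h/ → /ho/.

howogaho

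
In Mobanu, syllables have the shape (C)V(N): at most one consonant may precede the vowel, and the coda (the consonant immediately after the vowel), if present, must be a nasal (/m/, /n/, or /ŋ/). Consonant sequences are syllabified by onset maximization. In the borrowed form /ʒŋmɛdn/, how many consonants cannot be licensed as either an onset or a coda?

The consonants /ʒ/, /ŋ/, /d/, /n/ cannot be parsed into a legal (C)V(N) syllable (only a nasal (/m/, /n/, or /ŋ/) is licensed in coda position; onsets are limited to one consonant).

4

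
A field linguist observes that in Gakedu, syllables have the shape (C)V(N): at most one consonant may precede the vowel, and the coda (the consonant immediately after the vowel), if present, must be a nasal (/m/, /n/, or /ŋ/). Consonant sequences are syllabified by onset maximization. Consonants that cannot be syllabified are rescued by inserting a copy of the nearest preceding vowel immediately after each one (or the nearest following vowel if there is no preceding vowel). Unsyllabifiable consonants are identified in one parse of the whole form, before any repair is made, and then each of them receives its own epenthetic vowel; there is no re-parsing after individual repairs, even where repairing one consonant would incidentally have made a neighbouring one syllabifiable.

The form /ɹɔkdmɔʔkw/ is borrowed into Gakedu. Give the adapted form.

Syllabifying with onset maximization leaves /k/, /d/, /ʔ/, /k/, /w/ stranded (only a nasal (/m/, /n/, or /ŋ/) is licensed in coda position; onsets are limited to one consonant).
Inserting the epenthetic vowel yields /k/ → /kɔ/, /d/ → /dɔ/, /ʔ/ → /ʔɔ/, /k/ → /kɔ/, /w/ → /wɔ/.

ɹɔkɔdɔmɔʔɔkɔwɔ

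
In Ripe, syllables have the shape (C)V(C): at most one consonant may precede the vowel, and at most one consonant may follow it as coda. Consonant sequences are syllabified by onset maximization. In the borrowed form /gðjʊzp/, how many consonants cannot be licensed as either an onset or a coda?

Under (C)V(C), the unsyllabifiable consonants are /g/, /ð/, /p/ (at most one coda consonant is licensed; onsets are limited to one consonant).

3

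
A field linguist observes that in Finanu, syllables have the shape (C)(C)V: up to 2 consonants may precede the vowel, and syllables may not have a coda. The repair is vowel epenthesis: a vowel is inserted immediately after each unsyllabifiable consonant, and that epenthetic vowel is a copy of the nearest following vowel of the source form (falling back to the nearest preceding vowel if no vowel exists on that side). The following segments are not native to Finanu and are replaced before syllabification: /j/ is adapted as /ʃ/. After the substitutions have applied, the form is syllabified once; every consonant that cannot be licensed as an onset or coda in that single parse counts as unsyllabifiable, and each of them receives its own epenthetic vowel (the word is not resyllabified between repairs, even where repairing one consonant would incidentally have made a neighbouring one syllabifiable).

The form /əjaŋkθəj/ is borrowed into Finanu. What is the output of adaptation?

əʃaŋəkθəʃə

Substitution: /j/ → /ʃ/, giving /əʃaŋkθəʃ/.
The consonants /ŋ/, /ʃ/ cannot be parsed into a legal (C)(C)V syllable (no codas are permitted; onsets may contain at most 2 consonants).
Each unlicensed consonant becomes the onset of a new syllable: /ŋ/ → /ŋə/, /ʃ/ → /ʃə/.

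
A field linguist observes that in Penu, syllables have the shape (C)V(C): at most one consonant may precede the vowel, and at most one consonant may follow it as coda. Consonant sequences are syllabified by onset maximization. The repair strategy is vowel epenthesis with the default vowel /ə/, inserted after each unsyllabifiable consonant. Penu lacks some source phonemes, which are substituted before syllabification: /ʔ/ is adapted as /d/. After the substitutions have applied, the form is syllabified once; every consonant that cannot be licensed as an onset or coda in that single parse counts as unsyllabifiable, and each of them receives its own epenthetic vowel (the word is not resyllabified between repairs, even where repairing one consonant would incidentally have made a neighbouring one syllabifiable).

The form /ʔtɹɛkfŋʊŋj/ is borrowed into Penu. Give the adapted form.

dətəɹɛkfəŋʊŋjə

Substitution: /ʔ/ → /d/, giving /dtɹɛkfŋʊŋj/.
The consonants /d/, /t/, /f/, /j/ cannot be parsed into a legal (C)V(C) syllable (at most one coda consonant is licensed; onsets are limited to one consonant).
Epenthesis after each stranded consonant: /d/ → /də/, /t/ → /tə/, /f/ → /fə/, /j/ → /jə/.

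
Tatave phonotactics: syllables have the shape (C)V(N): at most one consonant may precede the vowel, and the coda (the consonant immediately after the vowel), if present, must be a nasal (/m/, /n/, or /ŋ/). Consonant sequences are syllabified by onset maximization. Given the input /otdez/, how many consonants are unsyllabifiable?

Syllabifying with onset maximization leaves /t/, /z/ stranded (only a nasal (/m/, /n/, or /ŋ/) is licensed in coda position; onsets are limited to one consonant).

2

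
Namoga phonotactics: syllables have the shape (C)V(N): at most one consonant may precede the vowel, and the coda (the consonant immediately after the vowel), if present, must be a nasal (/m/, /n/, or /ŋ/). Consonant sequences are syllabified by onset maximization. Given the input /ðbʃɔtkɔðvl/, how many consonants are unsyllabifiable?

Syllabifying with onset maximization leaves /ð/, /b/, /t/, /ð/, /v/, /l/ stranded (only a nasal (/m/, /n/, or /ŋ/) is licensed in coda position; onsets are limited to one consonant).

6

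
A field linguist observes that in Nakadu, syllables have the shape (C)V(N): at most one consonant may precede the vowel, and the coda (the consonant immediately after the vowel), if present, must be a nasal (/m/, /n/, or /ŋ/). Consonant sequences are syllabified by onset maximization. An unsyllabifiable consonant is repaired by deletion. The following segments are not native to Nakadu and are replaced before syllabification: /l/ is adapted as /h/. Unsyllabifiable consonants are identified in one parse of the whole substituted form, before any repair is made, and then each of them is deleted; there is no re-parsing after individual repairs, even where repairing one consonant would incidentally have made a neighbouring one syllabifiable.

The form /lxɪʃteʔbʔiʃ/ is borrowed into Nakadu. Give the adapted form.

xɪteʔi

Substitution: /l/ → /h/, giving /hxɪʃteʔbʔiʃ/.
Syllabifying with onset maximization leaves /h/, /ʃ/, /ʔ/, /b/, /ʃ/ stranded (only a nasal (/m/, /n/, or /ŋ/) is licensed in coda position; onsets are limited to one consonant).
Deletion applies to /h/, /ʃ/, /ʔ/, /b/, /ʃ/.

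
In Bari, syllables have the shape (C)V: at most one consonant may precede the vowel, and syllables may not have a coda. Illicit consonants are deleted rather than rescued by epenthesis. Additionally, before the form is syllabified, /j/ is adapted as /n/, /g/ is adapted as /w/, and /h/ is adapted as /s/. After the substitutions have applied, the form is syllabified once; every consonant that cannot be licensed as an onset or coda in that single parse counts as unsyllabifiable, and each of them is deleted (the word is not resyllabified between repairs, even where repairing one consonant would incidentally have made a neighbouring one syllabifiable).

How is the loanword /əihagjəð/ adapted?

əisanə

Substitution: /h/ → /s/, /g/ → /w/, /j/ → /n/, giving /əisawnəð/.
The consonants /w/, /ð/ cannot be parsed into a legal (C)V syllable (no codas are permitted; onsets are limited to one consonant).
Deleting the stranded consonants removes /w/, /ð/.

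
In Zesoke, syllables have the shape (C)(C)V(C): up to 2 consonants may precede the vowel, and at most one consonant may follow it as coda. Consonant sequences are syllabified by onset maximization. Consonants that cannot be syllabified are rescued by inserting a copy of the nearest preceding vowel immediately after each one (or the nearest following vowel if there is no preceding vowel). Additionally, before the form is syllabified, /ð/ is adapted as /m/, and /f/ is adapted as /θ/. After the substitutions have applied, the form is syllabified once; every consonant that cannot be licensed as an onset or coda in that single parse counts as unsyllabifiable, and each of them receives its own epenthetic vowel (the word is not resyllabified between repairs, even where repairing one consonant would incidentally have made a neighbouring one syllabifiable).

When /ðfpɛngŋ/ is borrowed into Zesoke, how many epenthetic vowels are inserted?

3

After substitution the input is /mθpɛngŋ/.
The unsyllabifiable consonants are /m/, /g/, /ŋ/; each receives one epenthetic vowel.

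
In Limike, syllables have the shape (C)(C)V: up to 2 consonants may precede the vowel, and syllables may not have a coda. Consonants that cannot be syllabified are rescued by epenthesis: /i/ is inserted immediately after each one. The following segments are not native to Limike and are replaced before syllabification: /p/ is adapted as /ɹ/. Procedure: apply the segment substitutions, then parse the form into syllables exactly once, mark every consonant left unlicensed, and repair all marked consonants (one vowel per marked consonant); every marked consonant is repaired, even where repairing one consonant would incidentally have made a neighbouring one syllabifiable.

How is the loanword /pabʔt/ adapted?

Substitution: /p/ → /ɹ/, giving /ɹabʔt/.
The consonants /b/, /ʔ/, /t/ cannot be parsed into a legal (C)(C)V syllable (no codas are permitted; onsets may contain at most 2 consonants).
Each unlicensed consonant becomes the onset of a new syllable: /b/ → /bi/, /ʔ/ → /ʔi/, /t/ → /ti/.

ɹabiʔiti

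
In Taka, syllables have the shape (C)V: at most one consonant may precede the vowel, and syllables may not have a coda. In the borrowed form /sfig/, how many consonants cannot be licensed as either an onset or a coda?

Syllabifying with onset maximization leaves /s/, /g/ stranded (no codas are permitted; onsets are limited to one consonant).

2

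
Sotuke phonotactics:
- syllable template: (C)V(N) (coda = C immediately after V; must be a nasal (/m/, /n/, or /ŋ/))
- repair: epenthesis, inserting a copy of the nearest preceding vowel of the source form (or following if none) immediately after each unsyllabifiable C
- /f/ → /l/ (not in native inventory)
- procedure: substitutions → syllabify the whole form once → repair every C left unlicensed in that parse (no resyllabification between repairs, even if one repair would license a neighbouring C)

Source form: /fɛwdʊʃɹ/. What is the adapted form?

lɛwɛdʊʃʊɹʊ

Substitution: /f/ → /l/, giving /lɛwdʊʃɹ/.
Syllabifying with onset maximization leaves /w/, /ʃ/, /ɹ/ stranded (only a nasal (/m/, /n/, or /ŋ/) is licensed in coda position; onsets are limited to one consonant).
Epenthesis after each stranded consonant: /w/ → /wɛ/, /ʃ/ → /ʃʊ/, /ɹ/ → /ɹʊ/.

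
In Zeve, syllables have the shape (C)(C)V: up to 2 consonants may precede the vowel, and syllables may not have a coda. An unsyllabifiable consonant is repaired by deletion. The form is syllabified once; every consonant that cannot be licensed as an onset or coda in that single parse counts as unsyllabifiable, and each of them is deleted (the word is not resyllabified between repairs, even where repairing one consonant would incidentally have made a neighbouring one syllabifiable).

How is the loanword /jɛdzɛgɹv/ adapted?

Under (C)(C)V, the unsyllabifiable consonants are /g/, /ɹ/, /v/ (no codas are permitted; onsets may contain at most 2 consonants).
Deleting the stranded consonants removes /g/, /ɹ/, /v/.

jɛdzɛ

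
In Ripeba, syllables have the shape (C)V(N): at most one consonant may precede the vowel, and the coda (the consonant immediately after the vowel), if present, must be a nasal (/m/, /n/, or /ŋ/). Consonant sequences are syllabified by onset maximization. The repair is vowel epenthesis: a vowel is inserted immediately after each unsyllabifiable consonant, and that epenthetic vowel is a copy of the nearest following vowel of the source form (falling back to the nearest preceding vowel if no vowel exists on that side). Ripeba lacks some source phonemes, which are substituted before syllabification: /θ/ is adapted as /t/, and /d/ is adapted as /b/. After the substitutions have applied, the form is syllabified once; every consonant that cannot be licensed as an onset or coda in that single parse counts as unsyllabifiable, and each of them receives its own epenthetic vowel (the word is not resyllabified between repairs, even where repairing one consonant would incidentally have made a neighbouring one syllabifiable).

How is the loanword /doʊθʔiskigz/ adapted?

boʊtiʔisikigizi

Substitution: /d/ → /b/, /θ/ → /t/, giving /boʊtʔiskigz/.
Under (C)V(N), the unsyllabifiable consonants are /t/, /s/, /g/, /z/ (only a nasal (/m/, /n/, or /ŋ/) is licensed in coda position; onsets are limited to one consonant).
Epenthesis after each stranded consonant: /t/ → /ti/, /s/ → /si/, /g/ → /gi/, /z/ → /zi/.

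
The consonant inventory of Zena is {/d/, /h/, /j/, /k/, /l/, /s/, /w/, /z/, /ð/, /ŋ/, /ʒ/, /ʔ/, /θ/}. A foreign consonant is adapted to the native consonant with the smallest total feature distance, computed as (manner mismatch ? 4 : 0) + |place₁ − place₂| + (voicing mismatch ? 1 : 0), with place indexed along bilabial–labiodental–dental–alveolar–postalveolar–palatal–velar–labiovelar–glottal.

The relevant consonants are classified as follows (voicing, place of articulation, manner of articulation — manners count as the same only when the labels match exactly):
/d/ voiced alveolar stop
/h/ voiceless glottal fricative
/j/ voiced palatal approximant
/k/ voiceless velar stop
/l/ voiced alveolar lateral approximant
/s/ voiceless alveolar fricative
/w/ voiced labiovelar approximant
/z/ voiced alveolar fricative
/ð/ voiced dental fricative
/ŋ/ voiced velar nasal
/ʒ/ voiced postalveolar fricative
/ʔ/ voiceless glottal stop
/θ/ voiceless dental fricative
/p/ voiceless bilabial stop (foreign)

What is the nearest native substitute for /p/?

/d/ is closest: same manner (stop), place distance 3 (bilabial→alveolar), voicing differs (+1); total 4. Next closest is /k/ at distance 6.

d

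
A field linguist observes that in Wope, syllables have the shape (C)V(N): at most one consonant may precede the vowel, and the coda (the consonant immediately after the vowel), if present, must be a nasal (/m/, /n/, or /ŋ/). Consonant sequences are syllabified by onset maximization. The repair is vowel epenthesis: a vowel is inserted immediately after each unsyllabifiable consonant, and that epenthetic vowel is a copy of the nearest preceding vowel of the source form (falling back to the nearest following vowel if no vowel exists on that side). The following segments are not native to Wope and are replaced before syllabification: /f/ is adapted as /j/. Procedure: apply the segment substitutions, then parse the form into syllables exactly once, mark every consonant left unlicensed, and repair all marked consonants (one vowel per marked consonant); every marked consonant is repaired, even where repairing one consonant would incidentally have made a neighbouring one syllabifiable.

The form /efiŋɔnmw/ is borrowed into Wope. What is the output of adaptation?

Substitution: /f/ → /j/, giving /ejiŋɔnmw/.
Syllabifying with onset maximization leaves /m/, /w/ stranded (only a nasal (/m/, /n/, or /ŋ/) is licensed in coda position; onsets are limited to one consonant).
Inserting the epenthetic vowel yields /m/ → /mɔ/, /w/ → /wɔ/.

ejiŋɔnmɔwɔ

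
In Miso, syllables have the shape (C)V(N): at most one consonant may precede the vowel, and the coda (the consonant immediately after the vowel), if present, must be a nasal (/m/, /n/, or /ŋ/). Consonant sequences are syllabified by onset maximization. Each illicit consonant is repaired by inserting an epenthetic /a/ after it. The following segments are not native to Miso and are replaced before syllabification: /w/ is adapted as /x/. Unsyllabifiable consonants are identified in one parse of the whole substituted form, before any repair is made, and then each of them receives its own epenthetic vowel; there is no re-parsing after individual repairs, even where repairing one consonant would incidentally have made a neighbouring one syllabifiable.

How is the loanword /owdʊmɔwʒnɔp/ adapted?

oxadʊmɔxaʒanɔpa

Substitution: /w/ → /x/, giving /oxdʊmɔxʒnɔp/.
The consonants /x/, /x/, /ʒ/, /p/ cannot be parsed into a legal (C)V(N) syllable (only a nasal (/m/, /n/, or /ŋ/) is licensed in coda position; onsets are limited to one consonant).
Epenthesis after each stranded consonant: /x/ → /xa/, /x/ → /xa/, /ʒ/ → /ʒa/, /p/ → /pa/.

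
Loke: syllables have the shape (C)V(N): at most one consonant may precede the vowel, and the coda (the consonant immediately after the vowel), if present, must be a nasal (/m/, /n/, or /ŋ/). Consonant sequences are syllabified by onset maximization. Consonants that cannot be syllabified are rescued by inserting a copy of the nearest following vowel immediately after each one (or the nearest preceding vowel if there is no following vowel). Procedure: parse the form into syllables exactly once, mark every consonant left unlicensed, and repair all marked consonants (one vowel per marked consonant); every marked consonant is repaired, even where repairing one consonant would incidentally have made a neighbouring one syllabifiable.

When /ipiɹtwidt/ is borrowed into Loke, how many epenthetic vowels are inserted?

The unsyllabifiable consonants are /ɹ/, /t/, /d/, /t/; each receives one epenthetic vowel.

4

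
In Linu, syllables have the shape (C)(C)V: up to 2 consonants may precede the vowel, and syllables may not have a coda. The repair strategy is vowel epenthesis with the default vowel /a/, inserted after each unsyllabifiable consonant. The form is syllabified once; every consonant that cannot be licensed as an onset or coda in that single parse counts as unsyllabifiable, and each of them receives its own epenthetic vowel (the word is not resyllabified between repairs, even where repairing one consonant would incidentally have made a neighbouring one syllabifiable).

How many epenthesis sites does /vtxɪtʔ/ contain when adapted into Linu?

The unsyllabifiable consonants are /v/, /t/, /ʔ/; each receives one epenthetic vowel.

3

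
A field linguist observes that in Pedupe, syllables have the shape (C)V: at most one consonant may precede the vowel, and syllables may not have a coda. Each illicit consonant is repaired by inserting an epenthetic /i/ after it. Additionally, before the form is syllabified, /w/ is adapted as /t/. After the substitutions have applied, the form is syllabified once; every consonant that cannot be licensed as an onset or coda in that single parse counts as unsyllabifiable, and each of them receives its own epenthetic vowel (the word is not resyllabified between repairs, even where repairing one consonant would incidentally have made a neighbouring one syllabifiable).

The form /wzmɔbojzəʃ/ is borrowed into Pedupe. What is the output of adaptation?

Substitution: /w/ → /t/, giving /tzmɔbojzəʃ/.
Under (C)V, the unsyllabifiable consonants are /t/, /z/, /j/, /ʃ/ (no codas are permitted; onsets are limited to one consonant).
Inserting the epenthetic vowel yields /t/ → /ti/, /z/ → /zi/, /j/ → /ji/, /ʃ/ → /ʃi/.

tizimɔbojizəʃi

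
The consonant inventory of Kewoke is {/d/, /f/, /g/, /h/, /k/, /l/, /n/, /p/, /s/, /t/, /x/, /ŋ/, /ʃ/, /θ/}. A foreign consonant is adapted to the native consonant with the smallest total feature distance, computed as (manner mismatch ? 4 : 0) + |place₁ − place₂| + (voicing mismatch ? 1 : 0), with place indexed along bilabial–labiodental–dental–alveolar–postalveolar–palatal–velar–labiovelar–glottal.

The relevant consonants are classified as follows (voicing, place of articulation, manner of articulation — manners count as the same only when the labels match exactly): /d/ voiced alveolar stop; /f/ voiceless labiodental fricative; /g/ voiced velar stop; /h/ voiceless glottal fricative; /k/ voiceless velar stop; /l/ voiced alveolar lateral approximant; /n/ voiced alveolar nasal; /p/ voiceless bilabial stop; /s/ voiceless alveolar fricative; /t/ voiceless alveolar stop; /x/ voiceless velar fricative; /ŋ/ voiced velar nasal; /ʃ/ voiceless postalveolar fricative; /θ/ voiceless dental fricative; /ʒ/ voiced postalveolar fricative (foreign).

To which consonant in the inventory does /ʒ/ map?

ʃ

/ʃ/ is closest: same manner (fricative), place distance 0 (postalveolar→postalveolar), voicing differs (+1); total 1. Next closest is /s/ at distance 2.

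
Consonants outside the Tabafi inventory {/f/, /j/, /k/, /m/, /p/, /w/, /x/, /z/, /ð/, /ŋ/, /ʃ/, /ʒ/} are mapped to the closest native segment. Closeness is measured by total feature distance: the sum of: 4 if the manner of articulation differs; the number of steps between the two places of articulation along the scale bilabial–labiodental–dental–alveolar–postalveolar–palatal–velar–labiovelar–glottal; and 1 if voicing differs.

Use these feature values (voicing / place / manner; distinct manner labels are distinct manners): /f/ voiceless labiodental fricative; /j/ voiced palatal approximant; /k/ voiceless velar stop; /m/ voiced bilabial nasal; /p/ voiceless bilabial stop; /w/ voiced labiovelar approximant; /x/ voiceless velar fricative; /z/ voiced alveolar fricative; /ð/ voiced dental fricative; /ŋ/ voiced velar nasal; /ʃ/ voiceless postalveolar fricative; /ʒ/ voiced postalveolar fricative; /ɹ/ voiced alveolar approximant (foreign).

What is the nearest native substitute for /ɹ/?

/j/ is closest: same manner (approximant), place distance 2 (alveolar→palatal), same voicing; total 2. Next closest is /w/ at distance 4.

j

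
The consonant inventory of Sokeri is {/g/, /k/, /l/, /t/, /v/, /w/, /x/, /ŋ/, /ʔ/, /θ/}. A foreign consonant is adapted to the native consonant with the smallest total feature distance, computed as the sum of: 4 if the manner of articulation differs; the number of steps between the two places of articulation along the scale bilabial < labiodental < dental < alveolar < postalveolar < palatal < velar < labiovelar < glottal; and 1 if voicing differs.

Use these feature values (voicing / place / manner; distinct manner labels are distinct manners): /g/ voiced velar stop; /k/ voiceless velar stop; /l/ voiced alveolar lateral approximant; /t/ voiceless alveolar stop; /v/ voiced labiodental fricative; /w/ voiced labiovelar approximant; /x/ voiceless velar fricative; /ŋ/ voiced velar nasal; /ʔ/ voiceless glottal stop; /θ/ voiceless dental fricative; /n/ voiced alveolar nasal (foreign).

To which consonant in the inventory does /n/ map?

/ŋ/ is closest: same manner (nasal), place distance 3 (alveolar→velar), same voicing; total 3. Next closest is /l/ at distance 4.

ŋ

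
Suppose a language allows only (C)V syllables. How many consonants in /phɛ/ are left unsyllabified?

1

Syllabifying with onset maximization leaves /p/ stranded (no codas are permitted; onsets are limited to one consonant).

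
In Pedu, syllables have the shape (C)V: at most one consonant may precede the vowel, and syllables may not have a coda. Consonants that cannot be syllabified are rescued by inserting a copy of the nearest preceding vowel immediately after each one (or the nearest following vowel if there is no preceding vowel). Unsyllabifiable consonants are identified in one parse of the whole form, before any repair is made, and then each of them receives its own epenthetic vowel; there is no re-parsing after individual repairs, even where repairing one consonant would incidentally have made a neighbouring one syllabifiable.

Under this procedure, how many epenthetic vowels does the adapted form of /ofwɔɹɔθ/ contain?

The unsyllabifiable consonants are /f/, /θ/; each receives one epenthetic vowel.

2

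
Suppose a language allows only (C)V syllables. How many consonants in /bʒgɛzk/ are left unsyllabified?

4

The consonants /b/, /ʒ/, /z/, /k/ cannot be parsed into a legal (C)V syllable (no codas are permitted; onsets are limited to one consonant).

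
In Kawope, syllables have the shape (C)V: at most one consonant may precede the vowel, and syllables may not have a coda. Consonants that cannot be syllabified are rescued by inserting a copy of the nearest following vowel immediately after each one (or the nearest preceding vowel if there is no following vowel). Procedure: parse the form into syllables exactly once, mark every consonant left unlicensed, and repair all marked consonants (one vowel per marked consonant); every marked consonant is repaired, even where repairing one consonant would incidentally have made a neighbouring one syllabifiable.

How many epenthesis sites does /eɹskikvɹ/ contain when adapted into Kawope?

5

The unsyllabifiable consonants are /ɹ/, /s/, /k/, /v/, /ɹ/; each receives one epenthetic vowel.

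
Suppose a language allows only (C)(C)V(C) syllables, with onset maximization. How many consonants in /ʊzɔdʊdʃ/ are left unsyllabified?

The consonants /ʃ/ cannot be parsed into a legal (C)(C)V(C) syllable (at most one coda consonant is licensed; onsets may contain at most 2 consonants).

1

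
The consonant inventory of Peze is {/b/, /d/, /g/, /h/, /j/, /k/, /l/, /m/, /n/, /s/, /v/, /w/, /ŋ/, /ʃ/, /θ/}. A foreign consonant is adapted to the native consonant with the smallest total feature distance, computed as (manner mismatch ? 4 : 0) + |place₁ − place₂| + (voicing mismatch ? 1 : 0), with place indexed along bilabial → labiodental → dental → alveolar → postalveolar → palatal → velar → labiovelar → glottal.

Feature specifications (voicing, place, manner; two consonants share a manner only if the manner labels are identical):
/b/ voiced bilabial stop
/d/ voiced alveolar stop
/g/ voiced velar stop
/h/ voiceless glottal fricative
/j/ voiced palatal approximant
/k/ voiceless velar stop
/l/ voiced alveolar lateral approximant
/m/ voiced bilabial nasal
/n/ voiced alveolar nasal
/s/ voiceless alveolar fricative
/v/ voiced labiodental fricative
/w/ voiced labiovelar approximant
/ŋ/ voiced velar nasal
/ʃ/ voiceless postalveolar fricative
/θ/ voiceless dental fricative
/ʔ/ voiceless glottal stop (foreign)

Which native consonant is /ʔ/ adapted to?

/k/ is closest: same manner (stop), place distance 2 (glottal→velar), same voicing; total 2. Next closest is /g/ at distance 3.

k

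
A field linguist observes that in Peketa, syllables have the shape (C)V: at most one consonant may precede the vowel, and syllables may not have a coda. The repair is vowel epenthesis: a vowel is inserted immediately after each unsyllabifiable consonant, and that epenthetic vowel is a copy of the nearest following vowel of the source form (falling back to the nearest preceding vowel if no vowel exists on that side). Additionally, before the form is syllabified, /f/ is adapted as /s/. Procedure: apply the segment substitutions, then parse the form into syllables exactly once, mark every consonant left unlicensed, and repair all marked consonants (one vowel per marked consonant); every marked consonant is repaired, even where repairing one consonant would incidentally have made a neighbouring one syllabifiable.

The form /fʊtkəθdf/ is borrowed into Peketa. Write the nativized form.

sʊtəkəθədəsə

Substitution: /f/ → /s/, giving /sʊtkəθds/.
Under (C)V, the unsyllabifiable consonants are /t/, /θ/, /d/, /s/ (no codas are permitted; onsets are limited to one consonant).
Epenthesis after each stranded consonant: /t/ → /tə/, /θ/ → /θə/, /d/ → /də/, /s/ → /sə/.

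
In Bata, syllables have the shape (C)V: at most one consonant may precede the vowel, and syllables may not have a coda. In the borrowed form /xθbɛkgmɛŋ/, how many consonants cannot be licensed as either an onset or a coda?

5

Under (C)V, the unsyllabifiable consonants are /x/, /θ/, /k/, /g/, /ŋ/ (no codas are permitted; onsets are limited to one consonant).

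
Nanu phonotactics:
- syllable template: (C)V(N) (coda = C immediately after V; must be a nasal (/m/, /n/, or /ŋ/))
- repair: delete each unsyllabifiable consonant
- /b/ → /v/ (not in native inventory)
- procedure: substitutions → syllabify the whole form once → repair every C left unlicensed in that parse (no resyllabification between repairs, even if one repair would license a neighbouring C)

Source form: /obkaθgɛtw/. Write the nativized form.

Substitution: /b/ → /v/, giving /ovkaθgɛtw/.
Under (C)V(N), the unsyllabifiable consonants are /v/, /θ/, /t/, /w/ (only a nasal (/m/, /n/, or /ŋ/) is licensed in coda position; onsets are limited to one consonant).
Each unlicensed consonant is deleted: /v/, /θ/, /t/, /w/.

okagɛ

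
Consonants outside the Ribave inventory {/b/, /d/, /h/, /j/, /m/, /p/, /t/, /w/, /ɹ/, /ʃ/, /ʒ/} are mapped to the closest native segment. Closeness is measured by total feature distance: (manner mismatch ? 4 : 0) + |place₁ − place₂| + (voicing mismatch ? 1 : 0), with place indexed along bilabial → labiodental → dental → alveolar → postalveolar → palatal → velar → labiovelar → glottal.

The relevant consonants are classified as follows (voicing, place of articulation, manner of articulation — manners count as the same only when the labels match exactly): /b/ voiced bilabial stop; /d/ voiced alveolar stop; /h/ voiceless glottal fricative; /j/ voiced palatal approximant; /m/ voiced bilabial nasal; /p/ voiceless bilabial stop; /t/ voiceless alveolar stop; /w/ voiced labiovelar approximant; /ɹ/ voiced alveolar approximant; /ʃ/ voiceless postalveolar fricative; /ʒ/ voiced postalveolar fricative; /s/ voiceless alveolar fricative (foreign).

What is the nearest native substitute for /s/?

ʃ

/ʃ/ is closest: same manner (fricative), place distance 1 (alveolar→postalveolar), same voicing; total 1. Next closest is /ʒ/ at distance 2.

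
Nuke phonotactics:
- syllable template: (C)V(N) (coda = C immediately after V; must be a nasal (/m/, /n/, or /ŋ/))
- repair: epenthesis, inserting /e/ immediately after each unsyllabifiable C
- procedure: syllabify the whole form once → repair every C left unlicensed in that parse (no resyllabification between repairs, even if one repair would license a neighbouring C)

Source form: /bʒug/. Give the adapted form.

beʒuge

Under (C)V(N), the unsyllabifiable consonants are /b/, /g/ (only a nasal (/m/, /n/, or /ŋ/) is licensed in coda position; onsets are limited to one consonant).
Inserting the epenthetic vowel yields /b/ → /be/, /g/ → /ge/.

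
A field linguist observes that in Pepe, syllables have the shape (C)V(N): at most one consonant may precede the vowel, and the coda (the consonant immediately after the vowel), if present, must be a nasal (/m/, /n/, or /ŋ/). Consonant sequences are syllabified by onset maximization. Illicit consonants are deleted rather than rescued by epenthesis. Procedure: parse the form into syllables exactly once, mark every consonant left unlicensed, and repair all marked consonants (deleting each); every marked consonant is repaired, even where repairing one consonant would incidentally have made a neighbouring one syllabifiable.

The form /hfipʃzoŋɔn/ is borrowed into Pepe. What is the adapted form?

The consonants /h/, /p/, /ʃ/ cannot be parsed into a legal (C)V(N) syllable (only a nasal (/m/, /n/, or /ŋ/) is licensed in coda position; onsets are limited to one consonant).
Each unlicensed consonant is deleted: /h/, /p/, /ʃ/.

fizoŋɔn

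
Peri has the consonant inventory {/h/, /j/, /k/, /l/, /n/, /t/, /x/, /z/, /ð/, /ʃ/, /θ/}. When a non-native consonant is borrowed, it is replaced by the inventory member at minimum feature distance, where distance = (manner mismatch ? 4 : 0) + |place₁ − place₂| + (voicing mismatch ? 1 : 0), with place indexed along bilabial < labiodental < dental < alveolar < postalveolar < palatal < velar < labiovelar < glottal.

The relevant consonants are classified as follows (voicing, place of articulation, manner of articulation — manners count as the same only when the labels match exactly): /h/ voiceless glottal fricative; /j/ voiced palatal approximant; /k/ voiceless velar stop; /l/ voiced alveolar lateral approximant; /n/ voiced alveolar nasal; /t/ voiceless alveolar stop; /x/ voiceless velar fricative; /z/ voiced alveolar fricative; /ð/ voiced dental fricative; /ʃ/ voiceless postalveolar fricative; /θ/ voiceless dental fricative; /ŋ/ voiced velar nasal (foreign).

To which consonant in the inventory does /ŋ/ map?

/n/ is closest: same manner (nasal), place distance 3 (velar→alveolar), same voicing; total 3. Next closest is /j/ at distance 5.

n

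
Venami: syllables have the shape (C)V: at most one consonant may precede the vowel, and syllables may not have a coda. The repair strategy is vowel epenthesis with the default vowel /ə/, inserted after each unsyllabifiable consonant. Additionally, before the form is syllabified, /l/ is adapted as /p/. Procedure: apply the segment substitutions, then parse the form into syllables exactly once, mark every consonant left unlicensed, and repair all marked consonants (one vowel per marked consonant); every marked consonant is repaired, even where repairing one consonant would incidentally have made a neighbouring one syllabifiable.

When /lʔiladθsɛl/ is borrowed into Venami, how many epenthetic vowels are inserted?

4

After substitution the input is /pʔipadθsɛp/.
The unsyllabifiable consonants are /p/, /d/, /θ/, /p/; each receives one epenthetic vowel.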